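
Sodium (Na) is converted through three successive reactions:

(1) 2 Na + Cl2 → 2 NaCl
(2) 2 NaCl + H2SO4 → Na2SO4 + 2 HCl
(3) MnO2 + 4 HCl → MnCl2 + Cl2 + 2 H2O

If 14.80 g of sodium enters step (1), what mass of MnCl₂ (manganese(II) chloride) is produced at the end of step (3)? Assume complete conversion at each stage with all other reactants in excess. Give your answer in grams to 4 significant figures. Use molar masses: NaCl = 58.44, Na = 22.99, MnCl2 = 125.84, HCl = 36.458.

20.25 g

n(Na) = 14.80 / 22.99 = 0.64376 mol.
Reaction (1): Na→NaCl ratio 2:2 ⇒ n(NaCl) = 0.64376 mol.
Reaction (2): NaCl→HCl ratio 2:2 ⇒ n(HCl) = 0.64376 mol.
Reaction (3): HCl→MnCl2 ratio 4:1 ⇒ n(MnCl2) = 0.16094 mol.
Mass of MnCl2 = 0.16094 × 125.84 = 20.253 g.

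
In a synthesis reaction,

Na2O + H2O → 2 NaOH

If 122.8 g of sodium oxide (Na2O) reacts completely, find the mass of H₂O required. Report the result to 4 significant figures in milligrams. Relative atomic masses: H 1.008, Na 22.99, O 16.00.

35690 mg

M(Na2O) = 2(22.99) + 16.00 = 61.98 g/mol.
M(H2O) = 2(1.008) + 16.00 = 18.016 g/mol.
n(Na2O) = 122.80 g / 61.98 g/mol = 1.9813 mol.
From the equation the Na2O:H2O mole ratio is 1:1, so n(H2O) = 1.9813 × 1/1 = 1.9813 mol.
Mass of H2O = 1.9813 mol × 18.016 g/mol = 35.695 g.
Converting to mg: 35.695 g = 35690 mg.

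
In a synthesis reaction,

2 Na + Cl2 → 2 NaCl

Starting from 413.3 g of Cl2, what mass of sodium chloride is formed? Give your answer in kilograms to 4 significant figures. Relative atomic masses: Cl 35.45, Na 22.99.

0.6813 kg

M(Cl2) = 2(35.45) = 70.90 g/mol.
M(NaCl) = 22.99 + 35.45 = 58.44 g/mol.
n(Cl2) = 413.30 g / 70.90 g/mol = 5.8293 mol.
From the equation the Cl2:NaCl mole ratio is 1:2, so n(NaCl) = 5.8293 × 2/1 = 11.659 mol.
Mass of NaCl = 11.659 mol × 58.44 g/mol = 681.33 g.
Converting to kg: 681.33 g = 0.6813 kg.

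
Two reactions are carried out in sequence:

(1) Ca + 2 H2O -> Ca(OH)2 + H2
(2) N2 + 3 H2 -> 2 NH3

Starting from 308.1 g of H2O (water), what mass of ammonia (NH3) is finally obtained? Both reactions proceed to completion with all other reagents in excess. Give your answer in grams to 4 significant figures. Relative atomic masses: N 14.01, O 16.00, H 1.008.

97.10 g

M(H2O) = 2(1.008) + 16.00 = 18.016 g/mol.
M(NH3) = 14.01 + 3(1.008) = 17.034 g/mol.
n(H2O) = 308.10 / 18.016 = 17.101 mol.
Step 1 gives a 2:1 ratio of H2O to H2, so n(H2) = 8.5507 mol.
In step 2 the H2:NH3 ratio is 3:2, so n(NH3) = 5.7005 mol.
Mass of NH3 = 5.7005 × 17.034 = 97.102 g.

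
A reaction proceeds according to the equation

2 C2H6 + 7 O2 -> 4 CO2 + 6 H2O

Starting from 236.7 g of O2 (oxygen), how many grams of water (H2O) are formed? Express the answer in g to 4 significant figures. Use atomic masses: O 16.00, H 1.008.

M(O2) = 2(16.00) = 32.00 g/mol.
M(H2O) = 2(1.008) + 16.00 = 18.016 g/mol.
n(O2) = 236.70 g / 32.00 g/mol = 7.3969 mol.
From the equation the O2:H2O mole ratio is 7:6, so n(H2O) = 7.3969 × 6/7 = 6.3402 mol.
Mass of H2O = 6.3402 mol × 18.016 g/mol = 114.22 g.

114.2 g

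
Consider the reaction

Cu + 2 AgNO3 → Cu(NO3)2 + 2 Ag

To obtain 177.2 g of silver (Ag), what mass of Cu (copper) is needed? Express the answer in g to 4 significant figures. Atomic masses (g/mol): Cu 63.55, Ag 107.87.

52.20 g

M(Ag) = 107.87 g/mol.
M(Cu) = 63.55 g/mol.
n(Ag) = 177.20 g / 107.87 g/mol = 1.6427 mol.
From the equation the Ag:Cu mole ratio is 2:1, so n(Cu) = 1.6427 × 1/2 = 0.82136 mol.
Mass of Cu = 0.82136 mol × 63.55 g/mol = 52.197 g.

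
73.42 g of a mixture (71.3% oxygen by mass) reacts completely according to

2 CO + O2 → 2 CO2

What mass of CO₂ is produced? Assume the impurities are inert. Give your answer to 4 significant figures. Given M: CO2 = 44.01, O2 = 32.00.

Mass of pure O2 = 73.42 g × 0.713 = 52.348 g.
n(O2) = 52.348 g / 32.00 g/mol = 1.6359 mol.
From the equation the O2:CO2 mole ratio is 1:2, so n(CO2) = 1.6359 × 2/1 = 3.2718 mol.
Mass of CO2 = 3.2718 mol × 44.01 g/mol = 143.99 g.

144.0 g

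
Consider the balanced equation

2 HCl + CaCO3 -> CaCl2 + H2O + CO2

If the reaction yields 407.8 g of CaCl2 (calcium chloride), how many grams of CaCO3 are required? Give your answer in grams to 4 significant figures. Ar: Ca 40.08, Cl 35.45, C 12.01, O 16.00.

367.8 g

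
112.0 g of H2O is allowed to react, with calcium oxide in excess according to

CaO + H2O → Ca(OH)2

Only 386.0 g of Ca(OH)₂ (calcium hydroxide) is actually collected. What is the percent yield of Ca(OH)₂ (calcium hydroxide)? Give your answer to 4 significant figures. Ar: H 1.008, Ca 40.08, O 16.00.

83.80 %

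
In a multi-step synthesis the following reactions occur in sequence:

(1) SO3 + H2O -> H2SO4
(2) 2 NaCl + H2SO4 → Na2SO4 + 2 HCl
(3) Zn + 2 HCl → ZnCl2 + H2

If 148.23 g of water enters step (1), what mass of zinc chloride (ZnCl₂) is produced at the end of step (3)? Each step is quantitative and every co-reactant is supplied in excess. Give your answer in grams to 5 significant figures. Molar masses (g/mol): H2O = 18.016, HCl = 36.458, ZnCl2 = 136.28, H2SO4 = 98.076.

1121.3 g

n(H2O) = 148.23 / 18.016 = 8.22769 mol.
Reaction (1): H2O→H2SO4 ratio 1:1 ⇒ n(H2SO4) = 8.22769 mol.
Reaction (2): H2SO4→HCl ratio 1:2 ⇒ n(HCl) = 16.4554 mol.
Reaction (3): HCl→ZnCl2 ratio 2:1 ⇒ n(ZnCl2) = 8.22769 mol.
Mass of ZnCl2 = 8.22769 × 136.28 = 1121.27 g.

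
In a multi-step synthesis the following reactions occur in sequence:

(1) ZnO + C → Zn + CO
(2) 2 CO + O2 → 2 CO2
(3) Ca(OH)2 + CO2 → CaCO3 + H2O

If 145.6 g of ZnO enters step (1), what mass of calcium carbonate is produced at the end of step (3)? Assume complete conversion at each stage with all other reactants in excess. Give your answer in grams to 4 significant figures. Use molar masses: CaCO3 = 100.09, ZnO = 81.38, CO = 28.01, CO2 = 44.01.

n(ZnO) = 145.6 / 81.38 = 1.7891 mol.
Reaction (1): ZnO→CO ratio 1:1 ⇒ n(CO) = 1.7891 mol.
Reaction (2): CO→CO2 ratio 2:2 ⇒ n(CO2) = 1.7891 mol.
Reaction (3): CO2→CaCO3 ratio 1:1 ⇒ n(CaCO3) = 1.7891 mol.
Mass of CaCO3 = 1.7891 × 100.09 = 179.07 g.

179.1 g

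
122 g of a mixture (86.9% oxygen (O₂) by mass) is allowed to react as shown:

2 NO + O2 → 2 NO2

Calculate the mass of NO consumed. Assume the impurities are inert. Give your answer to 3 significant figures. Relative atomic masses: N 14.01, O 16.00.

Mass of pure O2 = 122 g × 0.869 = 106.0 g.
M(O2) = 2(16.00) = 32.00 g/mol.
M(NO) = 14.01 + 16.00 = 30.01 g/mol.
n(O2) = 106.0 g / 32.00 g/mol = 3.313 mol.
From the equation the O2:NO mole ratio is 1:2, so n(NO) = 3.313 × 2/1 = 6.626 mol.
Mass of NO = 6.626 mol × 30.01 g/mol = 198.9 g.

199 g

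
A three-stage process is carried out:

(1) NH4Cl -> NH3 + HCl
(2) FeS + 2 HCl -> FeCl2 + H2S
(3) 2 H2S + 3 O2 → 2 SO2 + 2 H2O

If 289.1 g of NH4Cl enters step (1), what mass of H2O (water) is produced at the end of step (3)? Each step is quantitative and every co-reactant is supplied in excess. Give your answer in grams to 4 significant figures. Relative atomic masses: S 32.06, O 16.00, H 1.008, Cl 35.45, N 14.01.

M(NH4Cl) = 14.01 + 4(1.008) + 35.45 = 53.492 g/mol.
M(H2O) = 2(1.008) + 16.00 = 18.016 g/mol.
n(NH4Cl) = 289.1 / 53.492 = 5.4045 mol.
Reaction (1): NH4Cl→HCl ratio 1:1 ⇒ n(HCl) = 5.4045 mol.
Reaction (2): HCl→H2S ratio 2:1 ⇒ n(H2S) = 2.7023 mol.
Reaction (3): H2S→H2O ratio 2:2 ⇒ n(H2O) = 2.7023 mol.
Mass of H2O = 2.7023 × 18.016 = 48.684 g.

48.68 g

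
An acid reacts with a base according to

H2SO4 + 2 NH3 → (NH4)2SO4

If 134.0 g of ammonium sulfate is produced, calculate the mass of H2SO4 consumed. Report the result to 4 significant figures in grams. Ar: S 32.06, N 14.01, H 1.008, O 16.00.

99.45 g

M((NH4)2SO4) = 2(14.01) + 8(1.008) + 32.06 + 4(16.00) = 132.144 g/mol.
M(H2SO4) = 2(1.008) + 32.06 + 4(16.00) = 98.076 g/mol.
n((NH4)2SO4) = 134.00 g / 132.144 g/mol = 1.0140 mol.
From the equation the (NH4)2SO4:H2SO4 mole ratio is 1:1, so n(H2SO4) = 1.0140 × 1/1 = 1.0140 mol.
Mass of H2SO4 = 1.0140 mol × 98.076 g/mol = 99.454 g.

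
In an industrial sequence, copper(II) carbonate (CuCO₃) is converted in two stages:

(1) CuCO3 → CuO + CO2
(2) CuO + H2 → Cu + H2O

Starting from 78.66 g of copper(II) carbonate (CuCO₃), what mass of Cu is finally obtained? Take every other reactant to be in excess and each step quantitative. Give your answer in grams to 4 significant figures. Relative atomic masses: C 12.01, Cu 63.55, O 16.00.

40.46 g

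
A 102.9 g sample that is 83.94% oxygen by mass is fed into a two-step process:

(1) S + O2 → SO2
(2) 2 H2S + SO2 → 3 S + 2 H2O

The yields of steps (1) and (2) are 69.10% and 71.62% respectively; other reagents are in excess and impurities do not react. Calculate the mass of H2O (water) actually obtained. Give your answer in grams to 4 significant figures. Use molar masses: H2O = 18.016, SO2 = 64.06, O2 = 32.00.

48.13 g

Pure O2 = 102.9 × 0.8394 = 86.374 g.
n(O2) = 86.374 / 32.00 = 2.6992 mol.
Step 1 (O2:SO2 = 1:1): theoretical n(SO2) = 2.6992 mol; at 69.10% yield, n(SO2) = 1.8651 mol.
Step 2 (SO2:H2O = 1:2): theoretical n(H2O) = 3.7303 mol, so theoretical mass = 3.7303 × 18.016 = 67.205 g.
At 71.62% yield, actual mass of H2O = 67.205 × 0.7162 = 48.132 g.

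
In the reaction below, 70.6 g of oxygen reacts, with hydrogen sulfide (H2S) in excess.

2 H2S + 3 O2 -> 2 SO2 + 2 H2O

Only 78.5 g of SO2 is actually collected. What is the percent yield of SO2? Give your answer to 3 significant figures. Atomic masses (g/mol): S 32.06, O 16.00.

M(O2) = 2(16.00) = 32.00 g/mol.
M(SO2) = 32.06 + 2(16.00) = 64.06 g/mol.
n(O2) = 70.60 g / 32.00 g/mol = 2.206 mol.
From the equation the O2:SO2 mole ratio is 3:2, so n(SO2) = 2.206 × 2/3 = 1.471 mol.
Mass of SO2 = 1.471 mol × 64.06 g/mol = 94.22 g.
This is the theoretical yield. Percent yield = 78.5 g / 94.22 g × 100% = 83.31%.

83.3 %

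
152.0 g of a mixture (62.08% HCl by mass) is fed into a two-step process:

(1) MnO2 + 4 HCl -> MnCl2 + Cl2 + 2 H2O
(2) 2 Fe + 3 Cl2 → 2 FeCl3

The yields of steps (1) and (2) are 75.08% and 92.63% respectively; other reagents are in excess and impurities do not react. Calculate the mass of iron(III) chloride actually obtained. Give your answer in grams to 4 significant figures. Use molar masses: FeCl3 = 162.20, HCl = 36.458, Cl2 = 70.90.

48.66 g

Pure HCl = 152.0 × 0.6208 = 94.362 g.
n(HCl) = 94.362 / 36.458 = 2.5882 mol.
Step 1 (HCl:Cl2 = 4:1): theoretical n(Cl2) = 0.64706 mol; at 75.08% yield, n(Cl2) = 0.48581 mol.
Step 2 (Cl2:FeCl3 = 3:2): theoretical n(FeCl3) = 0.32387 mol, so theoretical mass = 0.32387 × 162.20 = 52.532 g.
At 92.63% yield, actual mass of FeCl3 = 52.532 × 0.9263 = 48.661 g.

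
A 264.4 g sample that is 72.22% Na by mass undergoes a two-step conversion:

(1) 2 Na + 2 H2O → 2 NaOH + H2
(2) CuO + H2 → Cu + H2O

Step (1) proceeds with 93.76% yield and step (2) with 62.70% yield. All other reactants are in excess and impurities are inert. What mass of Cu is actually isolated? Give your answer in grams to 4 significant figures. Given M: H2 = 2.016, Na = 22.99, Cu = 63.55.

Pure Na = 264.4 × 0.7222 = 190.95 g.
n(Na) = 190.95 / 22.99 = 8.3058 mol.
Step 1 (Na:H2 = 2:1): theoretical n(H2) = 4.1529 mol; at 93.76% yield, n(H2) = 3.8937 mol.
Step 2 (H2:Cu = 1:1): theoretical n(Cu) = 3.8937 mol, so theoretical mass = 3.8937 × 63.55 = 247.45 g.
At 62.70% yield, actual mass of Cu = 247.45 × 0.6270 = 155.15 g.

155.1 g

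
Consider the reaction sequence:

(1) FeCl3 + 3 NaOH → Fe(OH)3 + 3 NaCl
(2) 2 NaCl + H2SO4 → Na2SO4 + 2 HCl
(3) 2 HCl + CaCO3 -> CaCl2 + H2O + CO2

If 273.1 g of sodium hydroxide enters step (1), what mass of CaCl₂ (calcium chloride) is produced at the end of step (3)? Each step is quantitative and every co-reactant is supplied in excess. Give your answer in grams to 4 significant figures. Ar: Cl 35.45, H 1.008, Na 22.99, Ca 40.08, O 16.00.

378.9 g

M(NaOH) = 22.99 + 16.00 + 1.008 = 39.998 g/mol.
M(CaCl2) = 40.08 + 2(35.45) = 110.98 g/mol.
n(NaOH) = 273.1 / 39.998 = 6.8278 mol.
Reaction (1): NaOH→NaCl ratio 3:3 ⇒ n(NaCl) = 6.8278 mol.
Reaction (2): NaCl→HCl ratio 2:2 ⇒ n(HCl) = 6.8278 mol.
Reaction (3): HCl→CaCl2 ratio 2:1 ⇒ n(CaCl2) = 3.4139 mol.
Mass of CaCl2 = 3.4139 × 110.98 = 378.88 g.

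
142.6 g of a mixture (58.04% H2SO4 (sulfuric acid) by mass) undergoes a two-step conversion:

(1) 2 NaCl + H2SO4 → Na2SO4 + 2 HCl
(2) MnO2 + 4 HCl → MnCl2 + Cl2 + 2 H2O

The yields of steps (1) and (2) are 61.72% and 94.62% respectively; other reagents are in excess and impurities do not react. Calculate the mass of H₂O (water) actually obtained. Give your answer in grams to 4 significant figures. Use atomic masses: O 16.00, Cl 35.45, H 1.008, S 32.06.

Pure H2SO4 = 142.6 × 0.5804 = 82.765 g.
M(H2SO4) = 2(1.008) + 32.06 + 4(16.00) = 98.076 g/mol.
M(H2O) = 2(1.008) + 16.00 = 18.016 g/mol.
n(H2SO4) = 82.765 / 98.076 = 0.84389 mol.
Step 1 (H2SO4:HCl = 1:2): theoretical n(HCl) = 1.6878 mol; at 61.72% yield, n(HCl) = 1.0417 mol.
Step 2 (HCl:H2O = 4:2): theoretical n(H2O) = 0.52085 mol, so theoretical mass = 0.52085 × 18.016 = 9.3836 g.
At 94.62% yield, actual mass of H2O = 9.3836 × 0.9462 = 8.8787 g.

8.879 g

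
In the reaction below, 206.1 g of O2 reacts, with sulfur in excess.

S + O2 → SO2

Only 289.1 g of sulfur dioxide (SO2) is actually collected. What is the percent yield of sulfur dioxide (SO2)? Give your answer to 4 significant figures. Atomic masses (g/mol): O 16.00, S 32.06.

M(O2) = 2(16.00) = 32.00 g/mol.
M(SO2) = 32.06 + 2(16.00) = 64.06 g/mol.
n(O2) = 206.10 g / 32.00 g/mol = 6.4406 mol.
From the equation the O2:SO2 mole ratio is 1:1, so n(SO2) = 6.4406 × 1/1 = 6.4406 mol.
Mass of SO2 = 6.4406 mol × 64.06 g/mol = 412.59 g.
This is the theoretical yield. Percent yield = 289.1 g / 412.59 g × 100% = 70.070%.

70.07 %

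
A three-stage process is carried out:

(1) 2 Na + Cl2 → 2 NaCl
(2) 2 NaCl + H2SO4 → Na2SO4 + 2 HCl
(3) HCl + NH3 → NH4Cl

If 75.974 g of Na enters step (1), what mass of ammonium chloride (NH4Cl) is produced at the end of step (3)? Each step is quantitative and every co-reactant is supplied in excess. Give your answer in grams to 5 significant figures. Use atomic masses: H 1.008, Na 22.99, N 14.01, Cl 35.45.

M(Na) = 22.99 g/mol.
M(NH4Cl) = 14.01 + 4(1.008) + 35.45 = 53.492 g/mol.
n(Na) = 75.974 / 22.99 = 3.30465 mol.
Reaction (1): Na→NaCl ratio 2:2 ⇒ n(NaCl) = 3.30465 mol.
Reaction (2): NaCl→HCl ratio 2:2 ⇒ n(HCl) = 3.30465 mol.
Reaction (3): HCl→NH4Cl ratio 1:1 ⇒ n(NH4Cl) = 3.30465 mol.
Mass of NH4Cl = 3.30465 × 53.492 = 176.773 g.

176.77 g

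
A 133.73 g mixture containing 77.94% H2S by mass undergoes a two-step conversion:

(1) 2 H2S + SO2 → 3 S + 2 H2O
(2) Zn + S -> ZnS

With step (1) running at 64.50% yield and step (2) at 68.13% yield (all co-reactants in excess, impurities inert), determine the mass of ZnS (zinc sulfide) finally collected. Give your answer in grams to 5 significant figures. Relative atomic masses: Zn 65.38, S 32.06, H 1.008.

Pure H2S = 133.73 × 0.7794 = 104.229 g.
M(H2S) = 2(1.008) + 32.06 = 34.076 g/mol.
M(ZnS) = 65.38 + 32.06 = 97.44 g/mol.
n(H2S) = 104.229 / 34.076 = 3.05873 mol.
Step 1 (H2S:S = 2:3): theoretical n(S) = 4.58809 mol; at 64.50% yield, n(S) = 2.95932 mol.
Step 2 (S:ZnS = 1:1): theoretical n(ZnS) = 2.95932 mol, so theoretical mass = 2.95932 × 97.44 = 288.356 g.
At 68.13% yield, actual mass of ZnS = 288.356 × 0.6813 = 196.457 g.

196.46 g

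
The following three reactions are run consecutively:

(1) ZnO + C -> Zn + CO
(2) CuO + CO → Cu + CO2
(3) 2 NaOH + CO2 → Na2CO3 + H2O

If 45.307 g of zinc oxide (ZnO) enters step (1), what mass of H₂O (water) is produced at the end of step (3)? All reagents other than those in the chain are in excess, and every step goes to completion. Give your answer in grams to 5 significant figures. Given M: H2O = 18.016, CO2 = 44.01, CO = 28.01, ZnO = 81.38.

10.030 g

n(ZnO) = 45.307 / 81.38 = 0.556734 mol.
Reaction (1): ZnO→CO ratio 1:1 ⇒ n(CO) = 0.556734 mol.
Reaction (2): CO→CO2 ratio 1:1 ⇒ n(CO2) = 0.556734 mol.
Reaction (3): CO2→H2O ratio 1:1 ⇒ n(H2O) = 0.556734 mol.
Mass of H2O = 0.556734 × 18.016 = 10.0301 g.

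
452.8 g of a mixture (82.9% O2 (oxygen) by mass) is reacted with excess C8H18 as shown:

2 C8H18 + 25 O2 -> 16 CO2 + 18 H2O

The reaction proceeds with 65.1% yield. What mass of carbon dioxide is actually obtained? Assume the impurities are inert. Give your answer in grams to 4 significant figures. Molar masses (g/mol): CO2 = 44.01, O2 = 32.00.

Pure O2 available = 452.8 g × 0.829 = 375.37 g.
n(O2) = 375.37 g / 32.00 g/mol = 11.730 mol.
From the equation the O2:CO2 mole ratio is 25:16, so n(CO2) = 11.730 × 16/25 = 7.5074 mol.
Mass of CO2 = 7.5074 mol × 44.01 g/mol = 330.40 g.
Actual mass collected = 330.40 g × 0.651 = 215.09 g.

215.1 g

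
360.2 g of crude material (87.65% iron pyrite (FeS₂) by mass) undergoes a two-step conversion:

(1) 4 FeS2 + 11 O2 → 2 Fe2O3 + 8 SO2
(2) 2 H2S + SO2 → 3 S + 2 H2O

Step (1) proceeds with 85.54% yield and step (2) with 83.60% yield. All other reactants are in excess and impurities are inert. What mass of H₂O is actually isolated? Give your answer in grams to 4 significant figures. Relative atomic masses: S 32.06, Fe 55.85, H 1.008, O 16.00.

135.6 g

Pure FeS2 = 360.2 × 0.8765 = 315.72 g.
M(FeS2) = 55.85 + 2(32.06) = 119.97 g/mol.
M(H2O) = 2(1.008) + 16.00 = 18.016 g/mol.
n(FeS2) = 315.72 / 119.97 = 2.6316 mol.
Step 1 (FeS2:SO2 = 4:8): theoretical n(SO2) = 5.2632 mol; at 85.54% yield, n(SO2) = 4.5022 mol.
Step 2 (SO2:H2O = 1:2): theoretical n(H2O) = 9.0043 mol, so theoretical mass = 9.0043 × 18.016 = 162.22 g.
At 83.60% yield, actual mass of H2O = 162.22 × 0.8360 = 135.62 g.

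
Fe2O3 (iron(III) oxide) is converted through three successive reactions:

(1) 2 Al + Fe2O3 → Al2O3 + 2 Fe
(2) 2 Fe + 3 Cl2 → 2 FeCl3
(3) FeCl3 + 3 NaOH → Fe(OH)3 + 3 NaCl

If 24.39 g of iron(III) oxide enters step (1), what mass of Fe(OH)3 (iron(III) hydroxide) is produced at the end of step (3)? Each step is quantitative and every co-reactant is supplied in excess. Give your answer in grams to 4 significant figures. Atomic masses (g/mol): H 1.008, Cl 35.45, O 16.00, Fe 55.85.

M(Fe2O3) = 2(55.85) + 3(16.00) = 159.70 g/mol.
M(Fe(OH)3) = 55.85 + 3(16.00) + 3(1.008) = 106.874 g/mol.
n(Fe2O3) = 24.39 / 159.70 = 0.15272 mol.
Reaction (1): Fe2O3→Fe ratio 1:2 ⇒ n(Fe) = 0.30545 mol.
Reaction (2): Fe→FeCl3 ratio 2:2 ⇒ n(FeCl3) = 0.30545 mol.
Reaction (3): FeCl3→Fe(OH)3 ratio 1:1 ⇒ n(Fe(OH)3) = 0.30545 mol.
Mass of Fe(OH)3 = 0.30545 × 106.874 = 32.644 g.

32.64 g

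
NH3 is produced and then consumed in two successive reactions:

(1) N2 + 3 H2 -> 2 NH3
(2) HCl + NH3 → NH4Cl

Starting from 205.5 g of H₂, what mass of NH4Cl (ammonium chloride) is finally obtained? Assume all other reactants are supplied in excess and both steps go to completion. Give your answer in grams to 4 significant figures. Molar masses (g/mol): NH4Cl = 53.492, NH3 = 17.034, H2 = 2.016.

3635 g

n(H2) = 205.50 / 2.016 = 101.93 mol.
Step 1 gives a 3:2 ratio of H2 to NH3, so n(NH3) = 67.956 mol.
In step 2 the NH3:NH4Cl ratio is 1:1, so n(NH4Cl) = 67.956 mol.
Mass of NH4Cl = 67.956 × 53.492 = 3635.1 g.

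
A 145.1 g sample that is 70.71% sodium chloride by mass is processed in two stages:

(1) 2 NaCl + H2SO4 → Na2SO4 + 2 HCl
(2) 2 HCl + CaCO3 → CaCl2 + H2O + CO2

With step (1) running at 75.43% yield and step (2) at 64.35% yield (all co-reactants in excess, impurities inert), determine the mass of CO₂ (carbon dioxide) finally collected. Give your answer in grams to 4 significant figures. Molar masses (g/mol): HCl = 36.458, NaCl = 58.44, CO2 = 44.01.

18.75 g

Pure NaCl = 145.1 × 0.7071 = 102.60 g.
n(NaCl) = 102.60 / 58.44 = 1.7557 mol.
Step 1 (NaCl:HCl = 2:2): theoretical n(HCl) = 1.7557 mol; at 75.43% yield, n(HCl) = 1.3243 mol.
Step 2 (HCl:CO2 = 2:1): theoretical n(CO2) = 0.66214 mol, so theoretical mass = 0.66214 × 44.01 = 29.141 g.
At 64.35% yield, actual mass of CO2 = 29.141 × 0.6435 = 18.752 g.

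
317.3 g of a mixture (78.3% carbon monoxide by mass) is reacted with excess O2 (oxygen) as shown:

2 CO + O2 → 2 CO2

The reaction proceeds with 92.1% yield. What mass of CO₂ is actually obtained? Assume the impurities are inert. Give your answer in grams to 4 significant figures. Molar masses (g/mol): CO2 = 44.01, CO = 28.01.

Pure CO available = 317.3 g × 0.783 = 248.45 g.
n(CO) = 248.45 g / 28.01 g/mol = 8.8699 mol.
From the equation the CO:CO2 mole ratio is 2:2, so n(CO2) = 8.8699 × 2/2 = 8.8699 mol.
Mass of CO2 = 8.8699 mol × 44.01 g/mol = 390.36 g.
Actual mass collected = 390.36 g × 0.921 = 359.53 g.

359.5 g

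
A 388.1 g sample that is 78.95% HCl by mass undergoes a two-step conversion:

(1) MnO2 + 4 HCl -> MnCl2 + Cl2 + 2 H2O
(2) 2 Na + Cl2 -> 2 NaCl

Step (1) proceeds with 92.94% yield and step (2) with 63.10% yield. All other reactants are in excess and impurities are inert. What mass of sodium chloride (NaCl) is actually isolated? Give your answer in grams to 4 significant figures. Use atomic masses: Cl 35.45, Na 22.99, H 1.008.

144.0 g

Pure HCl = 388.1 × 0.7895 = 306.40 g.
M(HCl) = 1.008 + 35.45 = 36.458 g/mol.
M(NaCl) = 22.99 + 35.45 = 58.44 g/mol.
n(HCl) = 306.40 / 36.458 = 8.4043 mol.
Step 1 (HCl:Cl2 = 4:1): theoretical n(Cl2) = 2.1011 mol; at 92.94% yield, n(Cl2) = 1.9527 mol.
Step 2 (Cl2:NaCl = 1:2): theoretical n(NaCl) = 3.9055 mol, so theoretical mass = 3.9055 × 58.44 = 228.24 g.
At 63.10% yield, actual mass of NaCl = 228.24 × 0.6310 = 144.02 g.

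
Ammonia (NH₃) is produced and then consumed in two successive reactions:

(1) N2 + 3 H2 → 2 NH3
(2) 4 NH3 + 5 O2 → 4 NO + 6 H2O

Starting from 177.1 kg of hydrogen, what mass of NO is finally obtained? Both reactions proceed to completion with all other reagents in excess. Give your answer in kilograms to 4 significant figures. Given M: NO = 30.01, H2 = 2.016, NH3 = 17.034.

177.1 kg = 177100 g.
n(H2) = 177100 / 2.016 = 87847 mol.
Step 1 gives a 3:2 ratio of H2 to NH3, so n(NH3) = 58565 mol.
In step 2 the NH3:NO ratio is 4:4, so n(NO) = 58565 mol.
Mass of NO = 58565 × 30.01 = 1.7575 × 10^6 g = 1758 kg.

1758 kg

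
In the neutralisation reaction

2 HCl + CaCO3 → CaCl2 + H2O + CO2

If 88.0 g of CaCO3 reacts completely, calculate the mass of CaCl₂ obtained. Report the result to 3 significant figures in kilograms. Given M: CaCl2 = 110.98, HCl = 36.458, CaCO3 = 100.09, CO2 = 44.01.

n(CaCO3) = 88.00 g / 100.09 g/mol = 0.8792 mol.
From the equation the CaCO3:CaCl2 mole ratio is 1:1, so n(CaCl2) = 0.8792 × 1/1 = 0.8792 mol.
Mass of CaCl2 = 0.8792 mol × 110.98 g/mol = 97.57 g.
Converting to kg: 97.57 g = 0.0976 kg.

0.0976 kg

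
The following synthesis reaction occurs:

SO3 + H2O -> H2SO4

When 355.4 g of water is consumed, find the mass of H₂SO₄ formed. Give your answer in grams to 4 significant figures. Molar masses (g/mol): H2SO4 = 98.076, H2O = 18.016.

1935 g

n(H2O) = 355.40 g / 18.016 g/mol = 19.727 mol.
From the equation the H2O:H2SO4 mole ratio is 1:1, so n(H2SO4) = 19.727 × 1/1 = 19.727 mol.
Mass of H2SO4 = 19.727 mol × 98.076 g/mol = 1934.7 g.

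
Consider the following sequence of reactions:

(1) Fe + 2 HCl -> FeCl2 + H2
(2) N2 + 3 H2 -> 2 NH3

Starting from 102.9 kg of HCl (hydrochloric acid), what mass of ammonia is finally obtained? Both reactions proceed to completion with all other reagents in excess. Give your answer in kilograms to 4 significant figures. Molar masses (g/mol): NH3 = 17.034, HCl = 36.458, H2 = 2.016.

16.03 kg

102.9 kg = 102900 g.
n(HCl) = 102900 / 36.458 = 2822.4 mol.
Step 1 gives a 2:1 ratio of HCl to H2, so n(H2) = 1411.2 mol.
In step 2 the H2:NH3 ratio is 3:2, so n(NH3) = 940.81 mol.
Mass of NH3 = 940.81 × 17.034 = 16026 g = 16.03 kg.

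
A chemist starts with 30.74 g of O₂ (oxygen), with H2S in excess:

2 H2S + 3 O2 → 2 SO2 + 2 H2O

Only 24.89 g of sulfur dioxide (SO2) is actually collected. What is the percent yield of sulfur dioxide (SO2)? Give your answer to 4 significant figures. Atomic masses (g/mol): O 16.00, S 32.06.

M(O2) = 2(16.00) = 32.00 g/mol.
M(SO2) = 32.06 + 2(16.00) = 64.06 g/mol.
n(O2) = 30.740 g / 32.00 g/mol = 0.96062 mol.
From the equation the O2:SO2 mole ratio is 3:2, so n(SO2) = 0.96062 × 2/3 = 0.64042 mol.
Mass of SO2 = 0.64042 mol × 64.06 g/mol = 41.025 g.
This is the theoretical yield. Percent yield = 24.89 g / 41.025 g × 100% = 60.670%.

60.67 %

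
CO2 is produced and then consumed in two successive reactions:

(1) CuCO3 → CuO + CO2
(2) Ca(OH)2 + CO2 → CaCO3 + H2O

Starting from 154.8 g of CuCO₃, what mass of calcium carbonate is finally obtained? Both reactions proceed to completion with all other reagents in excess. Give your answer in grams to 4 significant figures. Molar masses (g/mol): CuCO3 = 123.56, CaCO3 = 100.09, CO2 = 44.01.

125.4 g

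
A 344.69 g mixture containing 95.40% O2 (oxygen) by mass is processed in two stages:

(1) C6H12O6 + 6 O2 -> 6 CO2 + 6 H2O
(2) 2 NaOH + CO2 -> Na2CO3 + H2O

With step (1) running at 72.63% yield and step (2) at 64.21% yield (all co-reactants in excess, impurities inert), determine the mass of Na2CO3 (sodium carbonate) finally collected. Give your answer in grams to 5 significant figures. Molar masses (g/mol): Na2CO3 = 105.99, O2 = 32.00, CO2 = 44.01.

Pure O2 = 344.69 × 0.9540 = 328.834 g.
n(O2) = 328.834 / 32.00 = 10.2761 mol.
Step 1 (O2:CO2 = 6:6): theoretical n(CO2) = 10.2761 mol; at 72.63% yield, n(CO2) = 7.46351 mol.
Step 2 (CO2:Na2CO3 = 1:1): theoretical n(Na2CO3) = 7.46351 mol, so theoretical mass = 7.46351 × 105.99 = 791.057 g.
At 64.21% yield, actual mass of Na2CO3 = 791.057 × 0.6421 = 507.938 g.

507.94 g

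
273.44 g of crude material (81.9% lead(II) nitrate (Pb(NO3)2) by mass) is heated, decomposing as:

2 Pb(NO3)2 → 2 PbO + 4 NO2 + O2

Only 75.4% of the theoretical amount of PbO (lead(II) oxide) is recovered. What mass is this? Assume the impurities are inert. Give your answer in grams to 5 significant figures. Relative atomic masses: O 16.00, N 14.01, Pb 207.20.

Pure Pb(NO3)2 available = 273.44 g × 0.819 = 223.947 g.
M(Pb(NO3)2) = 207.20 + 2(14.01) + 6(16.00) = 331.22 g/mol.
M(PbO) = 207.20 + 16.00 = 223.20 g/mol.
n(Pb(NO3)2) = 223.947 g / 331.22 g/mol = 0.676129 mol.
From the equation the Pb(NO3)2:PbO mole ratio is 2:2, so n(PbO) = 0.676129 × 2/2 = 0.676129 mol.
Mass of PbO = 0.676129 mol × 223.20 g/mol = 150.912 g.
Actual mass collected = 150.912 g × 0.754 = 113.788 g.

113.79 g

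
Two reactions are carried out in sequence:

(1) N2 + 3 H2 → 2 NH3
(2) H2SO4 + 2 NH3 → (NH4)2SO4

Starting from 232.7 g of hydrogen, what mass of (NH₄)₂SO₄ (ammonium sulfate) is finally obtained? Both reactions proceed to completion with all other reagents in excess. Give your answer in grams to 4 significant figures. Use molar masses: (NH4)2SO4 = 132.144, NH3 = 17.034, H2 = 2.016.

5084 g

n(H2) = 232.70 / 2.016 = 115.43 mol.
Step 1 gives a 3:2 ratio of H2 to NH3, so n(NH3) = 76.951 mol.
In step 2 the NH3:(NH4)2SO4 ratio is 2:1, so n((NH4)2SO4) = 38.476 mol.
Mass of (NH4)2SO4 = 38.476 × 132.144 = 5084.3 g.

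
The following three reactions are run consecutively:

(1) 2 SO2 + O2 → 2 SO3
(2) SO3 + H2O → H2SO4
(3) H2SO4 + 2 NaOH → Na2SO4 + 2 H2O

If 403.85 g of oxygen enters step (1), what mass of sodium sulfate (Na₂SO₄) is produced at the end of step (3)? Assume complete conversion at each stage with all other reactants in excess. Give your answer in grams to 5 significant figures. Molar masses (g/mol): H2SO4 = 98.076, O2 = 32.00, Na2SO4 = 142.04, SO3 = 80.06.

n(O2) = 403.85 / 32.00 = 12.6203 mol.
Reaction (1): O2→SO3 ratio 1:2 ⇒ n(SO3) = 25.2406 mol.
Reaction (2): SO3→H2SO4 ratio 1:1 ⇒ n(H2SO4) = 25.2406 mol.
Reaction (3): H2SO4→Na2SO4 ratio 1:1 ⇒ n(Na2SO4) = 25.2406 mol.
Mass of Na2SO4 = 25.2406 × 142.04 = 3585.18 g.

3585.2 g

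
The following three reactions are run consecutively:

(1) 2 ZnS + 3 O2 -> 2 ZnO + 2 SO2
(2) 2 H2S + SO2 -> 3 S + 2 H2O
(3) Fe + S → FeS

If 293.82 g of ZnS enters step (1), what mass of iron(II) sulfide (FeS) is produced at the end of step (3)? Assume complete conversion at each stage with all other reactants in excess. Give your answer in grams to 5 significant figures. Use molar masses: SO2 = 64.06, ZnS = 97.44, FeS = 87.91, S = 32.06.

n(ZnS) = 293.82 / 97.44 = 3.01539 mol.
Reaction (1): ZnS→SO2 ratio 2:2 ⇒ n(SO2) = 3.01539 mol.
Reaction (2): SO2→S ratio 1:3 ⇒ n(S) = 9.04618 mol.
Reaction (3): S→FeS ratio 1:1 ⇒ n(FeS) = 9.04618 mol.
Mass of FeS = 9.04618 × 87.91 = 795.250 g.

795.25 g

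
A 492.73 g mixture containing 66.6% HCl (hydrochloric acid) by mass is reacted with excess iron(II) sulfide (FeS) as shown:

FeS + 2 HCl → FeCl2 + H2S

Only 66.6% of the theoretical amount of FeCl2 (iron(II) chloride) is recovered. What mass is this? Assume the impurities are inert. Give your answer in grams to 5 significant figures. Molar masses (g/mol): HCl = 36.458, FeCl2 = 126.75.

Pure HCl available = 492.73 g × 0.666 = 328.158 g.
n(HCl) = 328.158 g / 36.458 g/mol = 9.00099 mol.
From the equation the HCl:FeCl2 mole ratio is 2:1, so n(FeCl2) = 9.00099 × 1/2 = 4.50050 mol.
Mass of FeCl2 = 4.50050 mol × 126.75 g/mol = 570.438 g.
Actual mass collected = 570.438 g × 0.666 = 379.912 g.

379.91 g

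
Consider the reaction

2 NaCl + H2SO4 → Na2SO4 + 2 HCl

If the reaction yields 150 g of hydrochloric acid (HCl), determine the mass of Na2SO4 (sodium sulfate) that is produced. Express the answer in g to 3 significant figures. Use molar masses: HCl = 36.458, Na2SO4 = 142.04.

n(HCl) = 150.0 g / 36.458 g/mol = 4.114 mol.
From the equation the HCl:Na2SO4 mole ratio is 2:1, so n(Na2SO4) = 4.114 × 1/2 = 2.057 mol.
Mass of Na2SO4 = 2.057 mol × 142.04 g/mol = 292.2 g.

292 g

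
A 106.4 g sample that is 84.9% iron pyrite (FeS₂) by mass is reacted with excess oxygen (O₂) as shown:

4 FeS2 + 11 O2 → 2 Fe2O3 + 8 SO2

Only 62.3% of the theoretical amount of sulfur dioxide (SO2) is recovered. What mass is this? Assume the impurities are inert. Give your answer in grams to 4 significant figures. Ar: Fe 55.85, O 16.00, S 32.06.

60.10 g

Pure FeS2 available = 106.4 g × 0.849 = 90.334 g.
M(FeS2) = 55.85 + 2(32.06) = 119.97 g/mol.
M(SO2) = 32.06 + 2(16.00) = 64.06 g/mol.
n(FeS2) = 90.334 g / 119.97 g/mol = 0.75297 mol.
From the equation the FeS2:SO2 mole ratio is 4:8, so n(SO2) = 0.75297 × 8/4 = 1.5059 mol.
Mass of SO2 = 1.5059 mol × 64.06 g/mol = 96.470 g.
Actual mass collected = 96.470 g × 0.623 = 60.101 g.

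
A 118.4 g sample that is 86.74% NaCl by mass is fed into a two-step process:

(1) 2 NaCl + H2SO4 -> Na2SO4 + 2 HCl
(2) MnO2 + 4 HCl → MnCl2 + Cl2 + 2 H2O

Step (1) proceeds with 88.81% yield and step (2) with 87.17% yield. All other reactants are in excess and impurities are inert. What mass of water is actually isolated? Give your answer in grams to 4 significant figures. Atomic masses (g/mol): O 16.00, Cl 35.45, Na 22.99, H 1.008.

12.26 g

Pure NaCl = 118.4 × 0.8674 = 102.70 g.
M(NaCl) = 22.99 + 35.45 = 58.44 g/mol.
M(H2O) = 2(1.008) + 16.00 = 18.016 g/mol.
n(NaCl) = 102.70 / 58.44 = 1.7574 mol.
Step 1 (NaCl:HCl = 2:2): theoretical n(HCl) = 1.7574 mol; at 88.81% yield, n(HCl) = 1.5607 mol.
Step 2 (HCl:H2O = 4:2): theoretical n(H2O) = 0.78036 mol, so theoretical mass = 0.78036 × 18.016 = 14.059 g.
At 87.17% yield, actual mass of H2O = 14.059 × 0.8717 = 12.255 g.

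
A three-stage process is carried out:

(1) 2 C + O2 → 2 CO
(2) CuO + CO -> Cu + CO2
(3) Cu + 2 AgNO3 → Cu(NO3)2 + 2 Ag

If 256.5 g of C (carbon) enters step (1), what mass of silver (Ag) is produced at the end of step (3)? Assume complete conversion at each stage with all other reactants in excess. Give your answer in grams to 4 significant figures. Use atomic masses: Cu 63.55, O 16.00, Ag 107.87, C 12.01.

4608 g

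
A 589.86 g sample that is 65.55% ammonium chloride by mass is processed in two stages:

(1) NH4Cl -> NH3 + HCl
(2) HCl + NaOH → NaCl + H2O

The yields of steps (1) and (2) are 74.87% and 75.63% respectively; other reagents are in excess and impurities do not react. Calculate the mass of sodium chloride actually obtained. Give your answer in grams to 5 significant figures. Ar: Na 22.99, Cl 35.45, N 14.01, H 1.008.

Pure NH4Cl = 589.86 × 0.6555 = 386.653 g.
M(NH4Cl) = 14.01 + 4(1.008) + 35.45 = 53.492 g/mol.
M(NaCl) = 22.99 + 35.45 = 58.44 g/mol.
n(NH4Cl) = 386.653 / 53.492 = 7.22824 mol.
Step 1 (NH4Cl:HCl = 1:1): theoretical n(HCl) = 7.22824 mol; at 74.87% yield, n(HCl) = 5.41179 mol.
Step 2 (HCl:NaCl = 1:1): theoretical n(NaCl) = 5.41179 mol, so theoretical mass = 5.41179 × 58.44 = 316.265 g.
At 75.63% yield, actual mass of NaCl = 316.265 × 0.7563 = 239.191 g.

239.19 g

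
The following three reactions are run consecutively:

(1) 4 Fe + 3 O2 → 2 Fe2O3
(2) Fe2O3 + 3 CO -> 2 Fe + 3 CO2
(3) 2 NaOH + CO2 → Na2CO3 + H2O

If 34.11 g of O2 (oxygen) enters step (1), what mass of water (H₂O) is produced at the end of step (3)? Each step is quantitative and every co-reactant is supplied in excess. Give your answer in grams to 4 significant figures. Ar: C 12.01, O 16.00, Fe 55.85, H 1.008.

38.41 g

M(O2) = 2(16.00) = 32.00 g/mol.
M(H2O) = 2(1.008) + 16.00 = 18.016 g/mol.
n(O2) = 34.11 / 32.00 = 1.0659 mol.
Reaction (1): O2→Fe2O3 ratio 3:2 ⇒ n(Fe2O3) = 0.71062 mol.
Reaction (2): Fe2O3→CO2 ratio 1:3 ⇒ n(CO2) = 2.1319 mol.
Reaction (3): CO2→H2O ratio 1:1 ⇒ n(H2O) = 2.1319 mol.
Mass of H2O = 2.1319 × 18.016 = 38.408 g.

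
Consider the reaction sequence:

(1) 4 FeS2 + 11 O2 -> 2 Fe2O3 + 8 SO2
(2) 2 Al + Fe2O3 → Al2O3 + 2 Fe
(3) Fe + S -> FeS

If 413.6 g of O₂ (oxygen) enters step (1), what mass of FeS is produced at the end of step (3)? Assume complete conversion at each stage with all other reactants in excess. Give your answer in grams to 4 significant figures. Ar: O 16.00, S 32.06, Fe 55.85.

M(O2) = 2(16.00) = 32.00 g/mol.
M(FeS) = 55.85 + 32.06 = 87.91 g/mol.
n(O2) = 413.6 / 32.00 = 12.925 mol.
Reaction (1): O2→Fe2O3 ratio 11:2 ⇒ n(Fe2O3) = 2.3500 mol.
Reaction (2): Fe2O3→Fe ratio 1:2 ⇒ n(Fe) = 4.7000 mol.
Reaction (3): Fe→FeS ratio 1:1 ⇒ n(FeS) = 4.7000 mol.
Mass of FeS = 4.7000 × 87.91 = 413.18 g.

413.2 g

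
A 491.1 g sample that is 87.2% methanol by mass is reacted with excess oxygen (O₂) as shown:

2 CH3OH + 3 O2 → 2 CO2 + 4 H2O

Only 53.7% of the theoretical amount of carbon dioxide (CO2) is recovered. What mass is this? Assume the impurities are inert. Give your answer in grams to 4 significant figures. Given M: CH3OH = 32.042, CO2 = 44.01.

315.9 g

Pure CH3OH available = 491.1 g × 0.872 = 428.24 g.
n(CH3OH) = 428.24 g / 32.042 g/mol = 13.365 mol.
From the equation the CH3OH:CO2 mole ratio is 2:2, so n(CO2) = 13.365 × 2/2 = 13.365 mol.
Mass of CO2 = 13.365 mol × 44.01 g/mol = 588.19 g.
Actual mass collected = 588.19 g × 0.537 = 315.86 g.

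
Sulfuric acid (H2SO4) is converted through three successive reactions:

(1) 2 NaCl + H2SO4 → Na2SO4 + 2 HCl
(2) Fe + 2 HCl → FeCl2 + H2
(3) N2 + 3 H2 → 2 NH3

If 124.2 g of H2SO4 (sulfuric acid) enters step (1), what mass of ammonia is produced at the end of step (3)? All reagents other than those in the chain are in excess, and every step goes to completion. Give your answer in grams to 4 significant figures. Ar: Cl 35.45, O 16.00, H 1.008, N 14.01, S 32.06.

14.38 g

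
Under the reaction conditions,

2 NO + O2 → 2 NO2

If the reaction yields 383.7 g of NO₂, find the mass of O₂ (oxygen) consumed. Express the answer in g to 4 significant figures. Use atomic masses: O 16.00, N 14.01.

133.4 g

M(NO2) = 14.01 + 2(16.00) = 46.01 g/mol.
M(O2) = 2(16.00) = 32.00 g/mol.
n(NO2) = 383.70 g / 46.01 g/mol = 8.3395 mol.
From the equation the NO2:O2 mole ratio is 2:1, so n(O2) = 8.3395 × 1/2 = 4.1697 mol.
Mass of O2 = 4.1697 mol × 32.00 g/mol = 133.43 g.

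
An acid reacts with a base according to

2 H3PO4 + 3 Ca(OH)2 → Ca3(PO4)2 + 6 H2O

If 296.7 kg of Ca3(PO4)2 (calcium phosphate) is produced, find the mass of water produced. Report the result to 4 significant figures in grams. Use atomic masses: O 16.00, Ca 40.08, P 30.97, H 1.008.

103400 g

M(Ca3(PO4)2) = 3(40.08) + 2(30.97) + 8(16.00) = 310.18 g/mol.
M(H2O) = 2(1.008) + 16.00 = 18.016 g/mol.
Convert: 296.7 kg = 296700 g.
n(Ca3(PO4)2) = 296700 g / 310.18 g/mol = 956.54 mol.
From the equation the Ca3(PO4)2:H2O mole ratio is 1:6, so n(H2O) = 956.54 × 6/1 = 5739.2 mol.
Mass of H2O = 5739.2 mol × 18.016 g/mol = 103400 g.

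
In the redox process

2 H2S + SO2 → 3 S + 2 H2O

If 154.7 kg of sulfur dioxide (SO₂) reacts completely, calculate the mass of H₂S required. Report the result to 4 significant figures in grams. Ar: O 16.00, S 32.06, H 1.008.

164600 g

M(SO2) = 32.06 + 2(16.00) = 64.06 g/mol.
M(H2S) = 2(1.008) + 32.06 = 34.076 g/mol.
Convert: 154.7 kg = 154700 g.
n(SO2) = 154700 g / 64.06 g/mol = 2414.9 mol.
From the equation the SO2:H2S mole ratio is 1:2, so n(H2S) = 2414.9 × 2/1 = 4829.8 mol.
Mass of H2S = 4829.8 mol × 34.076 g/mol = 164580 g.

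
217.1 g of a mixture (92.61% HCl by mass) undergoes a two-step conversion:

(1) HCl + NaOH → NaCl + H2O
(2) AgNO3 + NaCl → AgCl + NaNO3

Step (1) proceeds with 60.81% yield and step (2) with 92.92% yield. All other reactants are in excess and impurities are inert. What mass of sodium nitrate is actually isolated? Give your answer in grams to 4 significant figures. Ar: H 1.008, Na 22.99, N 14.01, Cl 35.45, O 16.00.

264.9 g

Pure HCl = 217.1 × 0.9261 = 201.06 g.
M(HCl) = 1.008 + 35.45 = 36.458 g/mol.
M(NaNO3) = 22.99 + 14.01 + 3(16.00) = 85.00 g/mol.
n(HCl) = 201.06 / 36.458 = 5.5147 mol.
Step 1 (HCl:NaCl = 1:1): theoretical n(NaCl) = 5.5147 mol; at 60.81% yield, n(NaCl) = 3.3535 mol.
Step 2 (NaCl:NaNO3 = 1:1): theoretical n(NaNO3) = 3.3535 mol, so theoretical mass = 3.3535 × 85.00 = 285.05 g.
At 92.92% yield, actual mass of NaNO3 = 285.05 × 0.9292 = 264.87 g.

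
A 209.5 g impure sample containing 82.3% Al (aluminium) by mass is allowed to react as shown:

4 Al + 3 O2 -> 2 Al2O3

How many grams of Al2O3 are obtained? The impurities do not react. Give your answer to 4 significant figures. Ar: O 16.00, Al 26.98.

325.8 g

Mass of pure Al = 209.5 g × 0.823 = 172.42 g.
M(Al) = 26.98 g/mol.
M(Al2O3) = 2(26.98) + 3(16.00) = 101.96 g/mol.
n(Al) = 172.42 g / 26.98 g/mol = 6.3906 mol.
From the equation the Al:Al2O3 mole ratio is 4:2, so n(Al2O3) = 6.3906 × 2/4 = 3.1953 mol.
Mass of Al2O3 = 3.1953 mol × 101.96 g/mol = 325.79 g.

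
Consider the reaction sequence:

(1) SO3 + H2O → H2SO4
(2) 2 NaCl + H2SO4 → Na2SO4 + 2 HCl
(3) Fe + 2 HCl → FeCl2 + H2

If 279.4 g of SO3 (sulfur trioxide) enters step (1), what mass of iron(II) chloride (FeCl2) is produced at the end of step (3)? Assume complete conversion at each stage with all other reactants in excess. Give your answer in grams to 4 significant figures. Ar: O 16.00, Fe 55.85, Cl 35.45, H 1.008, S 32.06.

M(SO3) = 32.06 + 3(16.00) = 80.06 g/mol.
M(FeCl2) = 55.85 + 2(35.45) = 126.75 g/mol.
n(SO3) = 279.4 / 80.06 = 3.4899 mol.
Reaction (1): SO3→H2SO4 ratio 1:1 ⇒ n(H2SO4) = 3.4899 mol.
Reaction (2): H2SO4→HCl ratio 1:2 ⇒ n(HCl) = 6.9798 mol.
Reaction (3): HCl→FeCl2 ratio 2:1 ⇒ n(FeCl2) = 3.4899 mol.
Mass of FeCl2 = 3.4899 × 126.75 = 442.34 g.

442.3 g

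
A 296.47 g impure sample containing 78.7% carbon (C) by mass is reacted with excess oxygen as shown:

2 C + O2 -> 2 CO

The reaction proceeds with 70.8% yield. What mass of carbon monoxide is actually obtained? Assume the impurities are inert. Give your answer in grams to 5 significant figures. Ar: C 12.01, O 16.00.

Pure C available = 296.47 g × 0.787 = 233.322 g.
M(C) = 12.01 g/mol.
M(CO) = 12.01 + 16.00 = 28.01 g/mol.
n(C) = 233.322 g / 12.01 g/mol = 19.4273 mol.
From the equation the C:CO mole ratio is 2:2, so n(CO) = 19.4273 × 2/2 = 19.4273 mol.
Mass of CO = 19.4273 mol × 28.01 g/mol = 544.159 g.
Actual mass collected = 544.159 g × 0.708 = 385.264 g.

385.26 g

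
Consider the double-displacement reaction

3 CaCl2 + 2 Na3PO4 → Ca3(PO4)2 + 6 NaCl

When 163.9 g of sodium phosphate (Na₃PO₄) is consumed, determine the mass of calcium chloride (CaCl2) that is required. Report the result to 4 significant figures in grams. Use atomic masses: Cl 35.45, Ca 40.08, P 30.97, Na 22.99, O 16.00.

M(Na3PO4) = 3(22.99) + 30.97 + 4(16.00) = 163.94 g/mol.
M(CaCl2) = 40.08 + 2(35.45) = 110.98 g/mol.
n(Na3PO4) = 163.90 g / 163.94 g/mol = 0.99976 mol.
From the equation the Na3PO4:CaCl2 mole ratio is 2:3, so n(CaCl2) = 0.99976 × 3/2 = 1.4996 mol.
Mass of CaCl2 = 1.4996 mol × 110.98 g/mol = 166.43 g.

166.4 g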